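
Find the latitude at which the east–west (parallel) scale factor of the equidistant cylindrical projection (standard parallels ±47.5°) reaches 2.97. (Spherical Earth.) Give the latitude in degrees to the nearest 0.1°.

76.9°

In the equirectangular projection with standard parallel φ₀ = 47.5° (x = Rλ cos φ₀, y = Rφ), meridians are true-scale (h = 1) and the parallel scale is k = cos φ₀ / cos φ.
k = cos φ₀ / cos φ = 2.97  ⇒  cos φ = cos 47.5° / 2.97 = 0.2275.
φ = arccos(0.2275) ≈ 76.9°.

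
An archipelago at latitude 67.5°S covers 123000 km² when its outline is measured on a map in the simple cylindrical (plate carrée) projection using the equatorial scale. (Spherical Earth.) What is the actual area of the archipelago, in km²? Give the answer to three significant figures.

For the equirectangular projection with φ₀ = 0 (plate carrée), h = 1 along meridians and k = sec φ along parallels.
Areal scale = h·k = 1 × sec φ; at 67.5°, h = 1.000, k = 2.613, so h·k = 2.613.
True area = apparent / (areal scale) = 123000 / 2.613 ≈ 47100 km².

47100 km²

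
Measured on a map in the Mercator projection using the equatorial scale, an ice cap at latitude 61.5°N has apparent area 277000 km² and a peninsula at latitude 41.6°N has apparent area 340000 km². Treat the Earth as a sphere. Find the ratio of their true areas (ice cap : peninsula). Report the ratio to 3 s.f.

Since Mercator area scale is 1/cos²φ, the true area equals the apparent area multiplied by cos²φ.
True area of ice cap: 277000 × cos²(61.5°) = 277000 × 0.2277 = 63070 km².
True area of peninsula: 340000 × cos²(41.6°) = 340000 × 0.5592 = 190100 km².
Ratio = 63070 / 190100 ≈ 0.332.

0.332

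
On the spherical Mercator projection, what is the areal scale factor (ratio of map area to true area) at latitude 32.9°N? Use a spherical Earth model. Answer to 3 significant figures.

For Mercator, h = k = sec φ (a conformal cylindrical projection has a single point scale, 1/cos φ).
Areal scale = k² = sec²φ = 1/cos²(32.9°) = 1/0.8396² = 1.419.

1.42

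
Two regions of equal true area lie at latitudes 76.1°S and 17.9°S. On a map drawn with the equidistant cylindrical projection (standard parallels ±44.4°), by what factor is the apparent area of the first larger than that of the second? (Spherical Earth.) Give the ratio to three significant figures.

With standard parallel φ₀ = 44.4°, the equirectangular projection gives x = Rλ cos φ₀, y = Rφ, so h = 1 and k = cos 44.4° / cos φ.
Areal scale at 76.1°: h·k = 1.000 × 2.974 = 2.974.
Areal scale at 17.9°: h·k = 1.000 × 0.7508 = 0.7508.
Ratio = 2.974/0.7508 ≈ 3.96.

3.96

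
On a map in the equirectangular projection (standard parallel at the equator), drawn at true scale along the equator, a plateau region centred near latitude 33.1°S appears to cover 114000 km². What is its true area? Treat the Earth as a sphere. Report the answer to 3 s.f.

95500 km²

In the plate carrée (x = Rλ, y = Rφ), meridians are true-scale (h = 1) and parallels are stretched by k = sec φ.
Areal scale = h·k = 1 × sec φ; at 33.1°, h = 1.000, k = 1.194, so h·k = 1.194.
True area = apparent / (areal scale) = 114000 / 1.194 ≈ 95500 km².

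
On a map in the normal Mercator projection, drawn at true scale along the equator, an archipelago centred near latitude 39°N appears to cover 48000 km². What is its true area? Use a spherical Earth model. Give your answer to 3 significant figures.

29000 km²

The Mercator projection is conformal; its linear scale factor is the same in every direction and equals sec φ = 1/cos φ.
Areal scale = k² = sec²φ = 1/cos²(39°) = 1/0.7771² = 1.656.
True area = apparent / (areal scale) = 48000 / 1.656 ≈ 29000 km².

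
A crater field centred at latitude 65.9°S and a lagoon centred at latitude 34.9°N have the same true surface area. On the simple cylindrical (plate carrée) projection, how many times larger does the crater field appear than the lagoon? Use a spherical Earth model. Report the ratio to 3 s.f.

2.01

Plate carrée maps x = Rλ, y = Rφ. The meridian scale is h = 1 and the parallel scale is k = 1/cos φ = sec φ.
Areal scale at 65.9°: h·k = 1.000 × 2.449 = 2.449.
Areal scale at 34.9°: h·k = 1.000 × 1.219 = 1.219.
Ratio = 2.449/1.219 ≈ 2.01.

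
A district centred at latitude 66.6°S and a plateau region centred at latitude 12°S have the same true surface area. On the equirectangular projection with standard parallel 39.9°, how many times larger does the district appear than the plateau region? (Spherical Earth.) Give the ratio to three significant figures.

With standard parallel φ₀ = 39.9°, the equirectangular projection gives x = Rλ cos φ₀, y = Rφ, so h = 1 and k = cos 39.9° / cos φ.
Areal scale at 66.6°: h·k = 1.000 × 1.932 = 1.932.
Areal scale at 12°: h·k = 1.000 × 0.7843 = 0.7843.
Ratio = 1.932/0.7843 ≈ 2.46.

2.46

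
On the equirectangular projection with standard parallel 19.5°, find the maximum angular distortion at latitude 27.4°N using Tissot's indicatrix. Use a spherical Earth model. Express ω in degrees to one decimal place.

3.4°

The equidistant cylindrical projection with φ₀ = 19.5° has h = 1 (meridians true) and k = cos φ₀ / cos φ along parallels.
At 27.4°: h = 1.000, k = 1.062; principal scales a = 1.062, b = 1.000.
sin(ω/2) = (a − b)/(a + b) = 0.06175/2.062 = 0.02995, so ω = 2 arcsin(0.02995) ≈ 3.4°.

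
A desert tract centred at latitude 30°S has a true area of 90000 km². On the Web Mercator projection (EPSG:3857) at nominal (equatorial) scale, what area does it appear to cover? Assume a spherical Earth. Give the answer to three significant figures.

120000 km²

The Mercator projection is conformal; its linear scale factor is the same in every direction and equals sec φ = 1/cos φ.
Areal scale = k² = sec²φ = 1/cos²(30°) = 1/0.8660² = 1.333.
Apparent area = 90000 × 1.333 ≈ 120000 km².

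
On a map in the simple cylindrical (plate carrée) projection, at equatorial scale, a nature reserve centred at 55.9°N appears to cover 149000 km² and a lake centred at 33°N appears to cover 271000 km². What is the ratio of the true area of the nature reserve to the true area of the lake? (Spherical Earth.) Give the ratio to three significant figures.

0.368

Plate carrée has h = 1 and k = sec φ, giving areal scale sec φ; true area = (apparent area) · cos φ.
True area of nature reserve: 149000 × cos(55.9°) = 149000 × 0.5606 = 83540 km².
True area of lake: 271000 × cos(33°) = 271000 × 0.8387 = 227300 km².
Ratio = 83540 / 227300 ≈ 0.368.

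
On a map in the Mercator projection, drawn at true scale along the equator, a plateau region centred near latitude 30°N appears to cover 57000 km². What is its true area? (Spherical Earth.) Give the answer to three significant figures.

Mercator is conformal, so the point scale is isotropic: h = k = sec φ = 1/cos φ.
Areal scale = k² = sec²φ = 1/cos²(30°) = 1/0.8660² = 1.333.
True area = apparent / (areal scale) = 57000 / 1.333 ≈ 42800 km².

42800 km²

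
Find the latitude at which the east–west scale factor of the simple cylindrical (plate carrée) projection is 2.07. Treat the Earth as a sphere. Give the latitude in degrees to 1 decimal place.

Plate carrée: h = 1, k = sec φ along parallels.
sec φ = 2.07  ⇒  cos φ = 0.4831  ⇒  φ ≈ 61.1°.

61.1°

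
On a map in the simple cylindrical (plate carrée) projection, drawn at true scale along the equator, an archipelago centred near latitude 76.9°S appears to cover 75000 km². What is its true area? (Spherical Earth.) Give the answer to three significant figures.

17000 km²

Plate carrée maps x = Rλ, y = Rφ. The meridian scale is h = 1 and the parallel scale is k = 1/cos φ = sec φ.
Areal scale = h·k = 1 × sec φ; at 76.9°, h = 1.000, k = 4.412, so h·k = 4.412.
True area = apparent / (areal scale) = 75000 / 4.412 ≈ 17000 km².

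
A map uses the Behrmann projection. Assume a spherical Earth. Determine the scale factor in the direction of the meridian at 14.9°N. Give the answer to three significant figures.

1.12

The Behrmann projection is cylindrical equal-area with φ₀ = 30°. A cylindrical equal-area projection with standard parallel φ₀ has meridian scale h = cos φ / cos φ₀ and parallel scale k = cos φ₀ / cos φ (so areas are preserved, h·k = 1).
h = cos 14.9° / cos 30° = 0.9664/0.8660 = 1.116.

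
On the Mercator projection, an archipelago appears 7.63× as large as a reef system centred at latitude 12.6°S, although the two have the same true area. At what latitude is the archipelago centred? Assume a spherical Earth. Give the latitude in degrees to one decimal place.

69.3°

Mercator areal scale is sec²φ, so apparent-area ratio = sec²φ₁ / sec²φ₂ = cos²φ₂ / cos²φ₁.
cos²φ₂ / cos²φ₁ = 7.63  ⇒  cos φ₁ = cos 12.6° / √7.63 = 0.9759/2.762 = 0.3533.
φ₁ = arccos(0.3533) ≈ 69.3°.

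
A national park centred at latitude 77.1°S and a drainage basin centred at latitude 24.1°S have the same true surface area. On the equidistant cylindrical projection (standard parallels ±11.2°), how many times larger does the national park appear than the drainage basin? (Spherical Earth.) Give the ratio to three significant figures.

4.09

The equidistant cylindrical projection with φ₀ = 11.2° has h = 1 (meridians true) and k = cos φ₀ / cos φ along parallels.
Areal scale at 77.1°: h·k = 1.000 × 4.394 = 4.394.
Areal scale at 24.1°: h·k = 1.000 × 1.075 = 1.075.
Ratio = 4.394/1.075 ≈ 4.09.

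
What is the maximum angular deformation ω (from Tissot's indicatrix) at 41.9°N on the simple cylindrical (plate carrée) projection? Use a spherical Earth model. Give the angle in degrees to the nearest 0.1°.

Plate carrée maps x = Rλ, y = Rφ. The meridian scale is h = 1 and the parallel scale is k = 1/cos φ = sec φ.
At 41.9°: h = 1.000, k = 1.344; principal scales a = 1.344, b = 1.000.
sin(ω/2) = (a − b)/(a + b) = 0.3435/2.344 = 0.1466, so ω = 2 arcsin(0.1466) ≈ 16.9°.

16.9°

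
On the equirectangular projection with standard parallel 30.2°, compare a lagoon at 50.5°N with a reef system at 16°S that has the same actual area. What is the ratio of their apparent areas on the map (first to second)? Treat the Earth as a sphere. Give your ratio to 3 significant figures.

1.51

In the equirectangular projection with standard parallel φ₀ = 30.2° (x = Rλ cos φ₀, y = Rφ), meridians are true-scale (h = 1) and the parallel scale is k = cos φ₀ / cos φ.
Areal scale at 50.5°: h·k = 1.000 × 1.359 = 1.359.
Areal scale at 16°: h·k = 1.000 × 0.8991 = 0.8991.
Ratio = 1.359/0.8991 ≈ 1.51.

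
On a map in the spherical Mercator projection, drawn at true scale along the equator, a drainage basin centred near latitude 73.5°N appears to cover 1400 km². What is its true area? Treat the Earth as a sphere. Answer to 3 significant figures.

113 km²

Mercator is conformal, so the point scale is isotropic: h = k = sec φ = 1/cos φ.
Areal scale = k² = sec²φ = 1/cos²(73.5°) = 1/0.2840² = 12.40.
True area = apparent / (areal scale) = 1400 / 12.40 ≈ 113 km².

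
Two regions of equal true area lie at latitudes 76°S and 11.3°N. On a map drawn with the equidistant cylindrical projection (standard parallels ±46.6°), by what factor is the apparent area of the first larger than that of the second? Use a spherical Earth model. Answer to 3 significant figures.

4.05

With standard parallel φ₀ = 46.6°, the equirectangular projection gives x = Rλ cos φ₀, y = Rφ, so h = 1 and k = cos 46.6° / cos φ.
Areal scale at 76°: h·k = 1.000 × 2.840 = 2.840.
Areal scale at 11.3°: h·k = 1.000 × 0.7007 = 0.7007.
Ratio = 2.840/0.7007 ≈ 4.05.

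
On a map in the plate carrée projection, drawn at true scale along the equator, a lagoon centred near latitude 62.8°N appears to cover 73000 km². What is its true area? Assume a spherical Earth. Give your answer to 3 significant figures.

Plate carrée maps x = Rλ, y = Rφ. The meridian scale is h = 1 and the parallel scale is k = 1/cos φ = sec φ.
Areal scale = h·k = 1 × sec φ; at 62.8°, h = 1.000, k = 2.188, so h·k = 2.188.
True area = apparent / (areal scale) = 73000 / 2.188 ≈ 33400 km².

33400 km²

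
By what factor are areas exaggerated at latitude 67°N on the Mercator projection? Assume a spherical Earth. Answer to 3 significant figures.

For Mercator, h = k = sec φ (a conformal cylindrical projection has a single point scale, 1/cos φ).
Areal scale = k² = sec²φ = 1/cos²(67°) = 1/0.3907² = 6.550.

6.55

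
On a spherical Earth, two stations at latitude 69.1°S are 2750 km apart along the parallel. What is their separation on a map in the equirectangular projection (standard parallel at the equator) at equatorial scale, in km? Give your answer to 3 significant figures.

7710 km

For the equirectangular projection with φ₀ = 0 (plate carrée), h = 1 along meridians and k = sec φ along parallels.
Along the parallel, k = sec 69.1° = 1/0.3567 = 2.803.
Map distance = 2750 × 2.803 ≈ 7710 km.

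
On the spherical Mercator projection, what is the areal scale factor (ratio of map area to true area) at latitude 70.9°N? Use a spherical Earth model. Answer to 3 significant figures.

9.34

Mercator is conformal, so the point scale is isotropic: h = k = sec φ = 1/cos φ.
Areal scale = k² = sec²φ = 1/cos²(70.9°) = 1/0.3272² = 9.340.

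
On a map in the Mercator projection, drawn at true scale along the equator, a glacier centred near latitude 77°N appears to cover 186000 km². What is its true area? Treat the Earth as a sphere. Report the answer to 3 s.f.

The Mercator projection is conformal; its linear scale factor is the same in every direction and equals sec φ = 1/cos φ.
Areal scale = k² = sec²φ = 1/cos²(77°) = 1/0.2250² = 19.76.
True area = apparent / (areal scale) = 186000 / 19.76 ≈ 9410 km².

9410 km²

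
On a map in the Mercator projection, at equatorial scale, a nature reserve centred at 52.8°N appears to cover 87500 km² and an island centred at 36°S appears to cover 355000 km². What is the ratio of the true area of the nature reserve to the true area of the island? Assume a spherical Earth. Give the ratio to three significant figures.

0.138

Since Mercator area scale is 1/cos²φ, the true area equals the apparent area multiplied by cos²φ.
True area of nature reserve: 87500 × cos²(52.8°) = 87500 × 0.3655 = 31980 km².
True area of island: 355000 × cos²(36°) = 355000 × 0.6545 = 232400 km².
Ratio = 31980 / 232400 ≈ 0.138.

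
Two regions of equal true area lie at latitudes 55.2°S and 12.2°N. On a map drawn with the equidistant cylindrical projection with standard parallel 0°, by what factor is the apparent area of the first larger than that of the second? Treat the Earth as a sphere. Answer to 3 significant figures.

Plate carrée maps x = Rλ, y = Rφ. The meridian scale is h = 1 and the parallel scale is k = 1/cos φ = sec φ.
Areal scale at 55.2°: h·k = 1.000 × 1.752 = 1.752.
Areal scale at 12.2°: h·k = 1.000 × 1.023 = 1.023.
Ratio = 1.752/1.023 ≈ 1.71.

1.71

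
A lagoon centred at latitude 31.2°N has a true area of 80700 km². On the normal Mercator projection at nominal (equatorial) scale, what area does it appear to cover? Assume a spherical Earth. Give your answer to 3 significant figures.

Mercator is conformal, so the point scale is isotropic: h = k = sec φ = 1/cos φ.
Areal scale = k² = sec²φ = 1/cos²(31.2°) = 1/0.8554² = 1.367.
Apparent area = 80700 × 1.367 ≈ 110000 km².

110000 km²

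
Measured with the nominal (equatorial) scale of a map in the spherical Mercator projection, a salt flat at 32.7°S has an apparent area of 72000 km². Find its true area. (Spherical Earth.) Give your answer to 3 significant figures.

Mercator is conformal, so the point scale is isotropic: h = k = sec φ = 1/cos φ.
Areal scale = k² = sec²φ = 1/cos²(32.7°) = 1/0.8415² = 1.412.
True area = apparent / (areal scale) = 72000 / 1.412 ≈ 51000 km².

51000 km²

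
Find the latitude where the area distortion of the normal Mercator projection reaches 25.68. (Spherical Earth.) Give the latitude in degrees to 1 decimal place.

Mercator areal scale is sec²φ.
sec²φ = 25.68  ⇒  cos²φ = 0.03894  ⇒  cos φ = 0.1973.
φ = arccos(0.1973) ≈ 78.6°.

78.6°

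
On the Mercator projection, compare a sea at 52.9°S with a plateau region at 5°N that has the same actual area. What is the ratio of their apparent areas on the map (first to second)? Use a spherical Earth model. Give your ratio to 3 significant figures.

2.73

Mercator is conformal with k = sec φ, so areal scale = k² = sec²φ.
At 52.9°: sec²(52.9°) = 1/0.6032² = 2.748.
At 5°: sec²(5°) = 1/0.9962² = 1.008.
Ratio = 2.748/1.008 = cos²(5°)/cos²(52.9°) ≈ 2.73.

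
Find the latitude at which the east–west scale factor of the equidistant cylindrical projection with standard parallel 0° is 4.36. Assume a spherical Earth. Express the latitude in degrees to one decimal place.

76.7°

Plate carrée: h = 1, k = sec φ along parallels.
sec φ = 4.36  ⇒  cos φ = 0.2294  ⇒  φ ≈ 76.7°.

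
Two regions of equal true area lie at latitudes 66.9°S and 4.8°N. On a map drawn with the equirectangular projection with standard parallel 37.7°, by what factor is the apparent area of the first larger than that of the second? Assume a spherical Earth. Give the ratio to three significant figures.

2.54

In the equirectangular projection with standard parallel φ₀ = 37.7° (x = Rλ cos φ₀, y = Rφ), meridians are true-scale (h = 1) and the parallel scale is k = cos φ₀ / cos φ.
Areal scale at 66.9°: h·k = 1.000 × 2.017 = 2.017.
Areal scale at 4.8°: h·k = 1.000 × 0.7940 = 0.7940.
Ratio = 2.017/0.7940 ≈ 2.54.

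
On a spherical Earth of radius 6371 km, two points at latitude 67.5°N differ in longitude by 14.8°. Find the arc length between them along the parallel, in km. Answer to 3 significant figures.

630 km

Arc length along a parallel = R cos φ · Δλ (with Δλ in radians).
= 6371 × cos 67.5° × (14.8° × π/180) = 6371 × 0.3827 × 0.2583 ≈ 630 km.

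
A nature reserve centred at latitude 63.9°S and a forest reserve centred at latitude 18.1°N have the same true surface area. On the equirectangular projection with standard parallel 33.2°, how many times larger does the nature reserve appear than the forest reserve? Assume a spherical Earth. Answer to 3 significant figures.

The equidistant cylindrical projection with φ₀ = 33.2° has h = 1 (meridians true) and k = cos φ₀ / cos φ along parallels.
Areal scale at 63.9°: h·k = 1.000 × 1.902 = 1.902.
Areal scale at 18.1°: h·k = 1.000 × 0.8803 = 0.8803.
Ratio = 1.902/0.8803 ≈ 2.16.

2.16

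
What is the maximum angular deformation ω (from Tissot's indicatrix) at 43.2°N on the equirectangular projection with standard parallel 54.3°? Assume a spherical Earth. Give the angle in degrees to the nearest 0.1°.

12.7°

In the equirectangular projection with standard parallel φ₀ = 54.3° (x = Rλ cos φ₀, y = Rφ), meridians are true-scale (h = 1) and the parallel scale is k = cos φ₀ / cos φ.
At 43.2°: h = 1.000, k = 0.8005; principal scales a = 1.000, b = 0.8005.
sin(ω/2) = (a − b)/(a + b) = 0.1995/1.801 = 0.1108, so ω = 2 arcsin(0.1108) ≈ 12.7°.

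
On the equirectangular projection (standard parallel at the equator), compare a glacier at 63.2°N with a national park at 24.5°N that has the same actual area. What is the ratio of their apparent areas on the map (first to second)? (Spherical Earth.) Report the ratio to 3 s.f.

2.02

Plate carrée maps x = Rλ, y = Rφ. The meridian scale is h = 1 and the parallel scale is k = 1/cos φ = sec φ.
Areal scale at 63.2°: h·k = 1.000 × 2.218 = 2.218.
Areal scale at 24.5°: h·k = 1.000 × 1.099 = 1.099.
Ratio = 2.218/1.099 ≈ 2.02.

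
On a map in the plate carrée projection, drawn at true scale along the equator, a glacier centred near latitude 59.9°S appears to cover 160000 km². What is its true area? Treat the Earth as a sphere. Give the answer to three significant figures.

For the equirectangular projection with φ₀ = 0 (plate carrée), h = 1 along meridians and k = sec φ along parallels.
Areal scale = h·k = 1 × sec φ; at 59.9°, h = 1.000, k = 1.994, so h·k = 1.994.
True area = apparent / (areal scale) = 160000 / 1.994 ≈ 80200 km².

80200 km²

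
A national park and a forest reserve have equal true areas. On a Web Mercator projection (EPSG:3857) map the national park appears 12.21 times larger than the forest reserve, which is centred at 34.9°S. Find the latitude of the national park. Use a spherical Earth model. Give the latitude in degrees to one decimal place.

On Mercator, (apparent₁)/(apparent₂) = sec²φ₁ / sec²φ₂ when true areas are equal.
cos²φ₂ / cos²φ₁ = 12.21  ⇒  cos φ₁ = cos 34.9° / √12.21 = 0.8202/3.494 = 0.2347.
φ₁ = arccos(0.2347) ≈ 76.4°.

76.4°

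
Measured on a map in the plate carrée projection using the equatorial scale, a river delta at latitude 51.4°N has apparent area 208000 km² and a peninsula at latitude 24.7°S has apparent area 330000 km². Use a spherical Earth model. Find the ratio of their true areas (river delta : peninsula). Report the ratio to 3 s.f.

On the plate carrée, areal scale = h·k = 1 × sec φ, so true area = apparent × cos φ.
True area of river delta: 208000 × cos(51.4°) = 208000 × 0.6239 = 129800 km².
True area of peninsula: 330000 × cos(24.7°) = 330000 × 0.9085 = 299800 km².
Ratio = 129800 / 299800 ≈ 0.433.

0.433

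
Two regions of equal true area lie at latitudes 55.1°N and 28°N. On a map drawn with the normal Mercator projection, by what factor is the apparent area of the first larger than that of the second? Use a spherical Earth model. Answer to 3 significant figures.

2.38

Mercator is conformal with k = sec φ, so areal scale = k² = sec²φ.
At 55.1°: sec²(55.1°) = 1/0.5721² = 3.055.
At 28°: sec²(28°) = 1/0.8829² = 1.283.
Ratio = 3.055/1.283 = cos²(28°)/cos²(55.1°) ≈ 2.38.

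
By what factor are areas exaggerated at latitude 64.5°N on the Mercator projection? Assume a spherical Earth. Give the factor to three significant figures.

5.40

Mercator is conformal, so the point scale is isotropic: h = k = sec φ = 1/cos φ.
Areal scale = k² = sec²φ = 1/cos²(64.5°) = 1/0.4305² = 5.395.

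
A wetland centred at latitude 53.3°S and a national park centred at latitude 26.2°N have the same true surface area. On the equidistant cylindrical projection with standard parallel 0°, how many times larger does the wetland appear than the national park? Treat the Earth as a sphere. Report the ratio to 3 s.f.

In the plate carrée (x = Rλ, y = Rφ), meridians are true-scale (h = 1) and parallels are stretched by k = sec φ.
Areal scale at 53.3°: h·k = 1.000 × 1.673 = 1.673.
Areal scale at 26.2°: h·k = 1.000 × 1.115 = 1.115.
Ratio = 1.673/1.115 ≈ 1.50.

1.50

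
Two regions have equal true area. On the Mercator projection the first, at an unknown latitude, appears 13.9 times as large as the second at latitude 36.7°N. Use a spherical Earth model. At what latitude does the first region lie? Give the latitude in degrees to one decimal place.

Mercator areal scale is sec²φ, so apparent-area ratio = sec²φ₁ / sec²φ₂ = cos²φ₂ / cos²φ₁.
cos²φ₂ / cos²φ₁ = 13.9  ⇒  cos φ₁ = cos 36.7° / √13.9 = 0.8018/3.728 = 0.2151.
φ₁ = arccos(0.2151) ≈ 77.6°.

77.6°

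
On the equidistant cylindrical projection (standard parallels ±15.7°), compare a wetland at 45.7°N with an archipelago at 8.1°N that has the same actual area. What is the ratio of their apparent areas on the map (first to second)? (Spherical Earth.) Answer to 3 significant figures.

With standard parallel φ₀ = 15.7°, the equirectangular projection gives x = Rλ cos φ₀, y = Rφ, so h = 1 and k = cos 15.7° / cos φ.
Areal scale at 45.7°: h·k = 1.000 × 1.378 = 1.378.
Areal scale at 8.1°: h·k = 1.000 × 0.9724 = 0.9724.
Ratio = 1.378/0.9724 ≈ 1.42.

1.42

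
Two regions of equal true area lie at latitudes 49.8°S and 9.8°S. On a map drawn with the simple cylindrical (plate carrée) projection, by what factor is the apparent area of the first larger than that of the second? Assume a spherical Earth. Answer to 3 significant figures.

1.53

In the plate carrée (x = Rλ, y = Rφ), meridians are true-scale (h = 1) and parallels are stretched by k = sec φ.
Areal scale at 49.8°: h·k = 1.000 × 1.549 = 1.549.
Areal scale at 9.8°: h·k = 1.000 × 1.015 = 1.015.
Ratio = 1.549/1.015 ≈ 1.53.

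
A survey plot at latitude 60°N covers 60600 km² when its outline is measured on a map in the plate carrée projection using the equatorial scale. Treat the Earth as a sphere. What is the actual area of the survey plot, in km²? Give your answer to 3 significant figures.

For the equirectangular projection with φ₀ = 0 (plate carrée), h = 1 along meridians and k = sec φ along parallels.
Areal scale = h·k = 1 × sec φ; at 60°, h = 1.000, k = 2.000, so h·k = 2.000.
True area = apparent / (areal scale) = 60600 / 2.000 ≈ 30300 km².

30300 km²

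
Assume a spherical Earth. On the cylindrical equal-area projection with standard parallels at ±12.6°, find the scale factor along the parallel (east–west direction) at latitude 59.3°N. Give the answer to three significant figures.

Cylindrical equal-area (φ₀ = 12.6°): h = cos φ / cos 12.6° along meridians, k = cos 12.6° / cos φ along parallels; h·k = 1.
k = cos 12.6° / cos 59.3° = 0.9759/0.5105 = 1.912.

1.91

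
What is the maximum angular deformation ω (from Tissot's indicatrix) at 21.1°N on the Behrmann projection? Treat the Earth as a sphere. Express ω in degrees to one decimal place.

8.5°

The Behrmann projection is cylindrical equal-area with φ₀ = 30°. Cylindrical equal-area (φ₀ = 30°): h = cos φ / cos 30° along meridians, k = cos 30° / cos φ along parallels; h·k = 1.
At 21.1°: h = 1.077, k = 0.9283; principal scales a = 1.077, b = 0.9283.
sin(ω/2) = (a − b)/(a + b) = 0.1490/2.006 = 0.07430, so ω = 2 arcsin(0.07430) ≈ 8.5°.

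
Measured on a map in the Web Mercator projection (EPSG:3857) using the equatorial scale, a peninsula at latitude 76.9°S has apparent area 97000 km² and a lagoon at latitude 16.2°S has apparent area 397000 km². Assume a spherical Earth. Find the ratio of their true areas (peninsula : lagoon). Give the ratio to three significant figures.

0.0136

On Mercator the areal scale is sec²φ, so true area = apparent × cos²φ.
True area of peninsula: 97000 × cos²(76.9°) = 97000 × 0.05137 = 4983 km².
True area of lagoon: 397000 × cos²(16.2°) = 397000 × 0.9222 = 366100 km².
Ratio = 4983 / 366100 ≈ 0.0136.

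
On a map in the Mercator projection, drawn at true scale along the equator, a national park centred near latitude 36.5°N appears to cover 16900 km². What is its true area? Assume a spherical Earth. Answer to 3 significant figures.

10900 km²

For Mercator, h = k = sec φ (a conformal cylindrical projection has a single point scale, 1/cos φ).
Areal scale = k² = sec²φ = 1/cos²(36.5°) = 1/0.8039² = 1.548.
True area = apparent / (areal scale) = 16900 / 1.548 ≈ 10900 km².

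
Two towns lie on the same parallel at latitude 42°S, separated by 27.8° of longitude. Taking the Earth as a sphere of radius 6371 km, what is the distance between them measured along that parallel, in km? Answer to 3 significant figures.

Arc length along a parallel = R cos φ · Δλ (with Δλ in radians).
= 6371 × cos 42° × (27.8° × π/180) = 6371 × 0.7431 × 0.4852 ≈ 2300 km.

2300 km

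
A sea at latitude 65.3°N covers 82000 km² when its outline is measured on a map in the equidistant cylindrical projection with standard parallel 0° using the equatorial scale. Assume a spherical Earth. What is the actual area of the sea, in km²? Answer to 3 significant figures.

In the plate carrée (x = Rλ, y = Rφ), meridians are true-scale (h = 1) and parallels are stretched by k = sec φ.
Areal scale = h·k = 1 × sec φ; at 65.3°, h = 1.000, k = 2.393, so h·k = 2.393.
True area = apparent / (areal scale) = 82000 / 2.393 ≈ 34300 km².

34300 km²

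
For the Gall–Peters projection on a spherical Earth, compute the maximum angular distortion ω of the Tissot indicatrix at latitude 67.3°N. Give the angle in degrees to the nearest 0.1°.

65.5°

The Gall–Peters projection is cylindrical equal-area with φ₀ = 45°. For cylindrical equal-area with standard parallel φ₀, h = cos φ / cos φ₀ and k = cos φ₀ / cos φ, so h·k = 1.
At 67.3°: h = 0.5458, k = 1.832; principal scales a = 1.832, b = 0.5458.
sin(ω/2) = (a − b)/(a + b) = 1.287/2.378 = 0.5410, so ω = 2 arcsin(0.5410) ≈ 65.5°.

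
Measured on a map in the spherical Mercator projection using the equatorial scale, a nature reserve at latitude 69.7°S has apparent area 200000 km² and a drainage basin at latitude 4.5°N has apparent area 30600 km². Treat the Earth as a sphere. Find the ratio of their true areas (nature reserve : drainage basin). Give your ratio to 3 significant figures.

0.792

Mercator's areal exaggeration is sec²φ; hence true area = (apparent area) · cos²φ.
True area of nature reserve: 200000 × cos²(69.7°) = 200000 × 0.1204 = 24070 km².
True area of drainage basin: 30600 × cos²(4.5°) = 30600 × 0.9938 = 30410 km².
Ratio = 24070 / 30410 ≈ 0.792.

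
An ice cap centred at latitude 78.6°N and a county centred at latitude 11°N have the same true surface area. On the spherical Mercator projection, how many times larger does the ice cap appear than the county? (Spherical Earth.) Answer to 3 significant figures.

Mercator areal scale is sec²φ.
At 78.6°: sec²(78.6°) = 1/0.1977² = 25.60.
At 11°: sec²(11°) = 1/0.9816² = 1.038.
Ratio = 25.60/1.038 = cos²(11°)/cos²(78.6°) ≈ 24.7.

24.7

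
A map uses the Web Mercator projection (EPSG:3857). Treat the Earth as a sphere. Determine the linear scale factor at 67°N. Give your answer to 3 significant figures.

2.56

The Mercator projection is conformal; its linear scale factor is the same in every direction and equals sec φ = 1/cos φ.
k = 1/cos 67° = 1/0.3907 = 2.559.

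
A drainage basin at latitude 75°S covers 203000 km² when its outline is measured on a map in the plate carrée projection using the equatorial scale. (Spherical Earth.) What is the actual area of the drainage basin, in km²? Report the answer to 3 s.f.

Plate carrée maps x = Rλ, y = Rφ. The meridian scale is h = 1 and the parallel scale is k = 1/cos φ = sec φ.
Areal scale = h·k = 1 × sec φ; at 75°, h = 1.000, k = 3.864, so h·k = 3.864.
True area = apparent / (areal scale) = 203000 / 3.864 ≈ 52500 km².

52500 km²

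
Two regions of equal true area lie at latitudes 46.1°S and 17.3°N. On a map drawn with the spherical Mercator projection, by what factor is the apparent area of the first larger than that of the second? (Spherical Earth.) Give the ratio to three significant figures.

1.90

Mercator is conformal with k = sec φ, so areal scale = k² = sec²φ.
At 46.1°: sec²(46.1°) = 1/0.6934² = 2.080.
At 17.3°: sec²(17.3°) = 1/0.9548² = 1.097.
Ratio = 2.080/1.097 = cos²(17.3°)/cos²(46.1°) ≈ 1.90.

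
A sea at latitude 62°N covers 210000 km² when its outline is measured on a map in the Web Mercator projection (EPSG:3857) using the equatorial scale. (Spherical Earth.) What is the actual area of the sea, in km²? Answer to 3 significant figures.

46300 km²

Mercator is conformal, so the point scale is isotropic: h = k = sec φ = 1/cos φ.
Areal scale = k² = sec²φ = 1/cos²(62°) = 1/0.4695² = 4.537.
True area = apparent / (areal scale) = 210000 / 4.537 ≈ 46300 km².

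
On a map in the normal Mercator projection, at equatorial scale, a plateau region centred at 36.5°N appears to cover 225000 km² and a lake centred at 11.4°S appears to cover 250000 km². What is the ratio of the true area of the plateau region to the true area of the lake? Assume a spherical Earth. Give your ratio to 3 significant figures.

0.605

Since Mercator area scale is 1/cos²φ, the true area equals the apparent area multiplied by cos²φ.
True area of plateau region: 225000 × cos²(36.5°) = 225000 × 0.6462 = 145400 km².
True area of lake: 250000 × cos²(11.4°) = 250000 × 0.9609 = 240200 km².
Ratio = 145400 / 240200 ≈ 0.605.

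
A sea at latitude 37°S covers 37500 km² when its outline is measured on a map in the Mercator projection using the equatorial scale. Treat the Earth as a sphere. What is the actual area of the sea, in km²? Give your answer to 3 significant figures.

Mercator is conformal, so the point scale is isotropic: h = k = sec φ = 1/cos φ.
Areal scale = k² = sec²φ = 1/cos²(37°) = 1/0.7986² = 1.568.
True area = apparent / (areal scale) = 37500 / 1.568 ≈ 23900 km².

23900 km²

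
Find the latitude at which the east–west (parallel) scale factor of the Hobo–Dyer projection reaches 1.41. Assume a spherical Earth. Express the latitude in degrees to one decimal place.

The Hobo–Dyer projection is cylindrical equal-area with φ₀ = 37.5°. For cylindrical equal-area with standard parallel φ₀, h = cos φ / cos φ₀ and k = cos φ₀ / cos φ, so h·k = 1.
k = cos φ₀ / cos φ = 1.41  ⇒  cos φ = cos 37.5° / 1.41 = 0.5627.
φ = arccos(0.5627) ≈ 55.8°.

55.8°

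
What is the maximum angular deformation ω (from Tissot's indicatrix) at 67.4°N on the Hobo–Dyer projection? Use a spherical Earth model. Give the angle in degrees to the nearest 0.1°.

76.6°

The Hobo–Dyer projection is cylindrical equal-area with φ₀ = 37.5°. Cylindrical equal-area (φ₀ = 37.5°): h = cos φ / cos 37.5° along meridians, k = cos 37.5° / cos φ along parallels; h·k = 1.
At 67.4°: h = 0.4844, k = 2.064; principal scales a = 2.064, b = 0.4844.
sin(ω/2) = (a − b)/(a + b) = 1.580/2.549 = 0.6199, so ω = 2 arcsin(0.6199) ≈ 76.6°.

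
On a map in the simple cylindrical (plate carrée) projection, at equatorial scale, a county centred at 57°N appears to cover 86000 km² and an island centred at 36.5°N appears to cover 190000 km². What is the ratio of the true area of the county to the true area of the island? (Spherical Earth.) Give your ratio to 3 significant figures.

0.307

On the plate carrée, areal scale = h·k = 1 × sec φ, so true area = apparent × cos φ.
True area of county: 86000 × cos(57°) = 86000 × 0.5446 = 46840 km².
True area of island: 190000 × cos(36.5°) = 190000 × 0.8039 = 152700 km².
Ratio = 46840 / 152700 ≈ 0.307.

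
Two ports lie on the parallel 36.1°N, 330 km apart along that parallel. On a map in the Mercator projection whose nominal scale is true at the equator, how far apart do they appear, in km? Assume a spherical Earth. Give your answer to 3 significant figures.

For Mercator, h = k = sec φ (a conformal cylindrical projection has a single point scale, 1/cos φ).
Along the parallel, k = sec 36.1° = 1/0.8080 = 1.238.
Map distance = 330 × 1.238 ≈ 408 km.

408 km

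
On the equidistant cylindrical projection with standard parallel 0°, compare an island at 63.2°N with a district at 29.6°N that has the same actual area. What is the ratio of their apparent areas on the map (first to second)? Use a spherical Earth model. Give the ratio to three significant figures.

1.93

In the plate carrée (x = Rλ, y = Rφ), meridians are true-scale (h = 1) and parallels are stretched by k = sec φ.
Areal scale at 63.2°: h·k = 1.000 × 2.218 = 2.218.
Areal scale at 29.6°: h·k = 1.000 × 1.150 = 1.150.
Ratio = 2.218/1.150 ≈ 1.93.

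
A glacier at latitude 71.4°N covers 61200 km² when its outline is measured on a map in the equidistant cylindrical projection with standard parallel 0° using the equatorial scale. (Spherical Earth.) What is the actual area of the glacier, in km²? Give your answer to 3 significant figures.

For the equirectangular projection with φ₀ = 0 (plate carrée), h = 1 along meridians and k = sec φ along parallels.
Areal scale = h·k = 1 × sec φ; at 71.4°, h = 1.000, k = 3.135, so h·k = 3.135.
True area = apparent / (areal scale) = 61200 / 3.135 ≈ 19500 km².

19500 km²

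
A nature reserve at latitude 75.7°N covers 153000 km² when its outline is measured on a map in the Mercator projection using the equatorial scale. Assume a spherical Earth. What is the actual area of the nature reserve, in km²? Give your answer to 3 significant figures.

9330 km²

Mercator is conformal, so the point scale is isotropic: h = k = sec φ = 1/cos φ.
Areal scale = k² = sec²φ = 1/cos²(75.7°) = 1/0.2470² = 16.39.
True area = apparent / (areal scale) = 153000 / 16.39 ≈ 9330 km².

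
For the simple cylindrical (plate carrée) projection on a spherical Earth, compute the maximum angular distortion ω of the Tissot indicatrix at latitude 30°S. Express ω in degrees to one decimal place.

In the plate carrée (x = Rλ, y = Rφ), meridians are true-scale (h = 1) and parallels are stretched by k = sec φ.
At 30°: h = 1.000, k = 1.155; principal scales a = 1.155, b = 1.000.
sin(ω/2) = (a − b)/(a + b) = 0.1547/2.155 = 0.07180, so ω = 2 arcsin(0.07180) ≈ 8.2°.

8.2°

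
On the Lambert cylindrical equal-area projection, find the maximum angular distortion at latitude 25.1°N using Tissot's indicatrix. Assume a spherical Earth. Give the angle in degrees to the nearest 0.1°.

The Lambert cylindrical equal-area projection is the cylindrical equal-area projection with its standard parallel at the equator (φ₀ = 0). For cylindrical equal-area with standard parallel φ₀, h = cos φ / cos φ₀ and k = cos φ₀ / cos φ, so h·k = 1.
At 25.1°: h = 0.9056, k = 1.104; principal scales a = 1.104, b = 0.9056.
sin(ω/2) = (a − b)/(a + b) = 0.1987/2.010 = 0.09887, so ω = 2 arcsin(0.09887) ≈ 11.3°.

11.3°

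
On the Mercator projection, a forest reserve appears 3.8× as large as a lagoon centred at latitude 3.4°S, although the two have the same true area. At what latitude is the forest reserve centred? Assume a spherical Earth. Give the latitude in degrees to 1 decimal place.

59.2°

For equal true areas on Mercator, apparent areas scale as sec²φ, so the ratio is cos²φ₂ / cos²φ₁.
cos²φ₂ / cos²φ₁ = 3.8  ⇒  cos φ₁ = cos 3.4° / √3.8 = 0.9982/1.949 = 0.5121.
φ₁ = arccos(0.5121) ≈ 59.2°.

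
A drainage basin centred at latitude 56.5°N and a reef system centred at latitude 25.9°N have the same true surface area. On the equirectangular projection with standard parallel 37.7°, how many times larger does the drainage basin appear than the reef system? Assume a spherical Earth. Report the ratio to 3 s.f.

In the equirectangular projection with standard parallel φ₀ = 37.7° (x = Rλ cos φ₀, y = Rφ), meridians are true-scale (h = 1) and the parallel scale is k = cos φ₀ / cos φ.
Areal scale at 56.5°: h·k = 1.000 × 1.434 = 1.434.
Areal scale at 25.9°: h·k = 1.000 × 0.8796 = 0.8796.
Ratio = 1.434/0.8796 ≈ 1.63.

1.63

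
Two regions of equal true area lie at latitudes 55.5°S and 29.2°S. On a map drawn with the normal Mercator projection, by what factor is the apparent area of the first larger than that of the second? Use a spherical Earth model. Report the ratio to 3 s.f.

Mercator areal scale is sec²φ.
At 55.5°: sec²(55.5°) = 1/0.5664² = 3.117.
At 29.2°: sec²(29.2°) = 1/0.8729² = 1.312.
Ratio = 3.117/1.312 = cos²(29.2°)/cos²(55.5°) ≈ 2.38.

2.38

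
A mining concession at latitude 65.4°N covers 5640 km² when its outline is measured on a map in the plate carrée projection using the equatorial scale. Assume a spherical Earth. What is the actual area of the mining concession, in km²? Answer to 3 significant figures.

For the equirectangular projection with φ₀ = 0 (plate carrée), h = 1 along meridians and k = sec φ along parallels.
Areal scale = h·k = 1 × sec φ; at 65.4°, h = 1.000, k = 2.402, so h·k = 2.402.
True area = apparent / (areal scale) = 5640 / 2.402 ≈ 2350 km².

2350 km²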